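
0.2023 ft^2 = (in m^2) 0.01879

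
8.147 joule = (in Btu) 0.007722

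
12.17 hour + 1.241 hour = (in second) 4.828e+04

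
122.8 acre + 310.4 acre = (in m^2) 1.753e+06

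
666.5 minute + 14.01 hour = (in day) 1.047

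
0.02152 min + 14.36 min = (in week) 0.001427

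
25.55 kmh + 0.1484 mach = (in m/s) 57.63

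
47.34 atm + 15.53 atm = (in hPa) 6.37e+04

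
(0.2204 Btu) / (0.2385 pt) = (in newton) 2.764e+06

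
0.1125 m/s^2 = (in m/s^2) 0.1125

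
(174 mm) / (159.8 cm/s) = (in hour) 3.025e-05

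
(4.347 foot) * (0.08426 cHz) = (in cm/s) 0.1116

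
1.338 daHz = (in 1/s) 13.38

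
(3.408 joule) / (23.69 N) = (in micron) 1.439e+05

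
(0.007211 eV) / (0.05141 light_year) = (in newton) 2.375e-36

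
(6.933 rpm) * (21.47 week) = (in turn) 1.5e+06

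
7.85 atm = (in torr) 5966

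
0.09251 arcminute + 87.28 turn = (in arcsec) 1.131e+08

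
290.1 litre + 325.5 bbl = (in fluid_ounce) 1.76e+06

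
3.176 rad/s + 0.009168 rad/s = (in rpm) 30.42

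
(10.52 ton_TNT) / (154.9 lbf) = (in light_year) 6.752e-09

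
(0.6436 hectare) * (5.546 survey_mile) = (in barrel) 3.613e+08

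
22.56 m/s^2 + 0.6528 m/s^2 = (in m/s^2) 23.21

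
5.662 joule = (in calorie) 1.353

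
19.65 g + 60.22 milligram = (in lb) 0.04345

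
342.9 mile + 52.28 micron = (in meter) 5.518e+05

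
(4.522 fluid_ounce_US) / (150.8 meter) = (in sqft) 9.546e-06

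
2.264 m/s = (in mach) 0.006649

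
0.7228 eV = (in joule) 1.158e-19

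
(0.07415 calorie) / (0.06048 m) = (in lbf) 1.153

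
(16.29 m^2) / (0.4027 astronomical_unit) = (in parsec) 8.763e-27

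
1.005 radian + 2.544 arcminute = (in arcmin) 3457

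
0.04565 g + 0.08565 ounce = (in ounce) 0.08726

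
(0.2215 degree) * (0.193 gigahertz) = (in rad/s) 7.461e+05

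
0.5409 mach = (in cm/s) 1.842e+04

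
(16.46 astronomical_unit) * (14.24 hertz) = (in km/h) 1.262e+14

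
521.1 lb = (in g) 2.364e+05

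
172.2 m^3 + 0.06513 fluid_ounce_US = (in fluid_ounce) 5.823e+06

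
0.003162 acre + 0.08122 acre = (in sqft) 3676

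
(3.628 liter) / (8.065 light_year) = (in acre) 1.175e-23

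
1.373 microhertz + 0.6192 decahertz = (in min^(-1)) 371.5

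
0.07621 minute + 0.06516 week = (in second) 3.941e+04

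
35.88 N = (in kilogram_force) 3.659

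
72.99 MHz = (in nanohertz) 7.299e+16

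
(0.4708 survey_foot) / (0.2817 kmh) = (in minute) 0.03056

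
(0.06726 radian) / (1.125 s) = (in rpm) 0.5709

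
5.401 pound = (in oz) 86.42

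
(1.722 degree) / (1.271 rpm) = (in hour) 6.272e-05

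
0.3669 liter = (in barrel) 0.002308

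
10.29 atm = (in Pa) 1.043e+06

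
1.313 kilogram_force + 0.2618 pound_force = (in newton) 14.04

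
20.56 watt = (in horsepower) 0.02757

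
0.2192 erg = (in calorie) 5.239e-09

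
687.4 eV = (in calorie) 2.632e-17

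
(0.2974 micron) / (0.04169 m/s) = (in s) 7.134e-06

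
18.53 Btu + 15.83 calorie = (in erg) 1.962e+11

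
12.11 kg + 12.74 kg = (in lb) 54.78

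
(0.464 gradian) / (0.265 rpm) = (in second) 0.2626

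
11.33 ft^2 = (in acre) 0.0002601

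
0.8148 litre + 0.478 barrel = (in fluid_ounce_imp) 2703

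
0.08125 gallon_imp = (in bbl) 0.002323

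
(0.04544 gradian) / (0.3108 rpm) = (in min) 0.0003655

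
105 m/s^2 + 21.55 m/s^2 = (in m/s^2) 126.5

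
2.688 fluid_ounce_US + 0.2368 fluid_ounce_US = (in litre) 0.0865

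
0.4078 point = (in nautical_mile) 7.768e-08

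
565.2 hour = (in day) 23.55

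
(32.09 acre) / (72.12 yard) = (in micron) 1.969e+09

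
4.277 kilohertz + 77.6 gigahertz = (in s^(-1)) 7.76e+10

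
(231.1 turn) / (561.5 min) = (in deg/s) 2.469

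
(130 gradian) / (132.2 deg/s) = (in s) 0.885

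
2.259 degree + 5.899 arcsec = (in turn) 0.00628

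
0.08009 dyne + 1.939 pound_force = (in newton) 8.625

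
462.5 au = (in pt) 1.961e+17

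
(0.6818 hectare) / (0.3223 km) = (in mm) 2.115e+04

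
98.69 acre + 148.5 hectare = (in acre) 465.6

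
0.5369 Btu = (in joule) 566.5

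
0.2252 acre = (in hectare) 0.09114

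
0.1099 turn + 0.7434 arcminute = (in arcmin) 2375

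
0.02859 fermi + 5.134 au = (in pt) 2.177e+15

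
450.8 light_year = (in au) 2.851e+07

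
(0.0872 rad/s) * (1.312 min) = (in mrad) 6864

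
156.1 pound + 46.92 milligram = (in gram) 7.081e+04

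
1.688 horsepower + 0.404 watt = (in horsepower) 1.689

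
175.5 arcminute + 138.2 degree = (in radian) 2.463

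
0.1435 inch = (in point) 10.33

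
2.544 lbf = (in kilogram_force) 1.154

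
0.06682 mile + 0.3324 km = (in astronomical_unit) 2.941e-09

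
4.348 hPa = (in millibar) 4.348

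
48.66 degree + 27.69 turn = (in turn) 27.83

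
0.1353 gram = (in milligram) 135.3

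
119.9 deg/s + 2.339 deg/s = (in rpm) 20.37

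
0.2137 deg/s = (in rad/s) 0.00373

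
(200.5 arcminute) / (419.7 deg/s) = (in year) 2.525e-10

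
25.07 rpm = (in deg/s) 150.4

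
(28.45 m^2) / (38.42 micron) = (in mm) 7.405e+08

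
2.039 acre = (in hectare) 0.8252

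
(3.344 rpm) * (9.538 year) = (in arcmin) 3.621e+11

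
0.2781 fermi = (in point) 7.883e-13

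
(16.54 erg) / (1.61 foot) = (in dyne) 0.3371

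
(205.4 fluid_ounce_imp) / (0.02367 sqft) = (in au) 1.774e-11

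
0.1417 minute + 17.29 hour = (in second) 6.225e+04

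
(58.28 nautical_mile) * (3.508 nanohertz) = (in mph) 0.000847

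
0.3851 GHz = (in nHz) 3.851e+17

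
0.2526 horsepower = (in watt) 188.4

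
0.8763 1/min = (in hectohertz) 0.000146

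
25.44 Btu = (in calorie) 6415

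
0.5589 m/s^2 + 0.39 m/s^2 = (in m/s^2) 0.9489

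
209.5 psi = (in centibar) 1444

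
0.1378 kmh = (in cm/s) 3.828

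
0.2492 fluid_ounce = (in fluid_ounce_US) 0.2492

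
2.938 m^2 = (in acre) 0.000726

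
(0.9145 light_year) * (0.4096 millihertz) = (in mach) 1.041e+10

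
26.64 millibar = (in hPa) 26.64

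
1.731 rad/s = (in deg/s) 99.18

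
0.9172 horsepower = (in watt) 684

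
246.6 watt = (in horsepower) 0.3307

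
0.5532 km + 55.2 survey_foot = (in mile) 0.3542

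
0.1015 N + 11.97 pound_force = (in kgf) 5.44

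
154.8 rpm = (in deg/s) 928.8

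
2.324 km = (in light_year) 2.456e-13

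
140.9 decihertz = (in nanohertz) 1.409e+10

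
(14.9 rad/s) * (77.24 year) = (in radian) 3.629e+10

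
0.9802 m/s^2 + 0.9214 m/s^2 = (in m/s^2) 1.902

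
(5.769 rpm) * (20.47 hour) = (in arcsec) 9.183e+09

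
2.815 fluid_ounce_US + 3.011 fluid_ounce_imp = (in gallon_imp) 0.03713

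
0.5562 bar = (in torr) 417.2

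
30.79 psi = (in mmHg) 1592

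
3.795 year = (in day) 1385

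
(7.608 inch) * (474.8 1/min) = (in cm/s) 152.9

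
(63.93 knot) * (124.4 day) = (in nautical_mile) 1.909e+05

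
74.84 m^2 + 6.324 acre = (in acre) 6.342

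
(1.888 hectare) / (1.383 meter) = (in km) 13.65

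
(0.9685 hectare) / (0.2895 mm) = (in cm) 3.345e+09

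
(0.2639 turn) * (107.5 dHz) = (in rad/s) 17.82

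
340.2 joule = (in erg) 3.402e+09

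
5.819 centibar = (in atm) 0.05743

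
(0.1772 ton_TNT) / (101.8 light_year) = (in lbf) 1.731e-10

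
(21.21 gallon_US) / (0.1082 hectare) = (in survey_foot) 0.0002435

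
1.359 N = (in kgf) 0.1386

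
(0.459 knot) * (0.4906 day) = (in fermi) 1.001e+19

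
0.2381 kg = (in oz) 8.399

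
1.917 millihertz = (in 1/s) 0.001917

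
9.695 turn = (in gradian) 3878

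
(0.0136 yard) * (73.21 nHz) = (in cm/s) 9.104e-08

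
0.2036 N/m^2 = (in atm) 2.009e-06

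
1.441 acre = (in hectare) 0.5832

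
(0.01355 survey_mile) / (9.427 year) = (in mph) 1.641e-07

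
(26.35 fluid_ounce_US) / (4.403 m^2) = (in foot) 0.0005807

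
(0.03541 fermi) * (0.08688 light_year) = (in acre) 7.192e-06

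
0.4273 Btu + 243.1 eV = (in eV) 2.814e+21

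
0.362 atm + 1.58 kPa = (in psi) 5.549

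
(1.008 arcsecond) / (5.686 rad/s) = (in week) 1.421e-12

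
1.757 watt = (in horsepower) 0.002356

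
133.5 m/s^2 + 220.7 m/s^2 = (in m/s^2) 354.2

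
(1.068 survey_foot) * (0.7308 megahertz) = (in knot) 4.624e+05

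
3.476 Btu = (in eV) 2.289e+22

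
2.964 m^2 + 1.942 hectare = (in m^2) 1.942e+04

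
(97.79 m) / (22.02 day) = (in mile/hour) 0.000115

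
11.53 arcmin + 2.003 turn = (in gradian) 801.4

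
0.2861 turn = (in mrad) 1798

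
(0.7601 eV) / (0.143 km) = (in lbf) 1.915e-22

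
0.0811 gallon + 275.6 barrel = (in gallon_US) 1.158e+04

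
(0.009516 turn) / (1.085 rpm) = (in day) 6.091e-06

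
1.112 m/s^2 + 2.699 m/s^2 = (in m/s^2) 3.811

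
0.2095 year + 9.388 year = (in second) 3.027e+08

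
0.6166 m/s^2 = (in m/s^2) 0.6166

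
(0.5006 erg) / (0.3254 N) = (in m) 1.538e-07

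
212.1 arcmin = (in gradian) 3.928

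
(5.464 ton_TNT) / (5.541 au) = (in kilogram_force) 0.002812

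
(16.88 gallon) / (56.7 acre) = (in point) 0.0007894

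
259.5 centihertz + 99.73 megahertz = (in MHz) 99.73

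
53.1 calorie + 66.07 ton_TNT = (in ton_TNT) 66.07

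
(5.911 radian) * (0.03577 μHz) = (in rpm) 2.019e-06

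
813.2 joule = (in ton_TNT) 1.944e-07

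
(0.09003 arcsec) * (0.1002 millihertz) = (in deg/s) 2.506e-09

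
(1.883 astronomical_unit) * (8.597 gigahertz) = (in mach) 7.112e+18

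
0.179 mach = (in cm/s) 6095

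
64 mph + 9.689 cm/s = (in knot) 55.8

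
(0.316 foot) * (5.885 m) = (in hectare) 5.668e-05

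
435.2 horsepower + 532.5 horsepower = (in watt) 7.216e+05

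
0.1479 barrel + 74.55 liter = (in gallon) 25.91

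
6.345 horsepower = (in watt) 4731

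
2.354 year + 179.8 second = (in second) 7.424e+07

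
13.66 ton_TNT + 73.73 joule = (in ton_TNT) 13.66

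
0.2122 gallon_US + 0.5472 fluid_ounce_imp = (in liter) 0.8188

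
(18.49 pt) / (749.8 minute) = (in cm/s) 1.45e-05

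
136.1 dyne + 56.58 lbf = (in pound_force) 56.58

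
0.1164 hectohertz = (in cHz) 1164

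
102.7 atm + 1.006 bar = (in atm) 103.7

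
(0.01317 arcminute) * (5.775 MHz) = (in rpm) 211.3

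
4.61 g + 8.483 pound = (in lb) 8.493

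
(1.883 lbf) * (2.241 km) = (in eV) 1.172e+23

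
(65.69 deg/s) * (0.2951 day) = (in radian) 2.923e+04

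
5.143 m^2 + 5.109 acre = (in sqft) 2.226e+05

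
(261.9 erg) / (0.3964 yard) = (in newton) 7.225e-05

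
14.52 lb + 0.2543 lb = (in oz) 236.4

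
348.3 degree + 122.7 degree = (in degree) 471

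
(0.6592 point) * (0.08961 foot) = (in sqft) 6.837e-05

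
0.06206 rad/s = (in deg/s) 3.556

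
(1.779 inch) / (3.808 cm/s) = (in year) 3.763e-08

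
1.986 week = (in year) 0.03809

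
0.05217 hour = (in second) 187.8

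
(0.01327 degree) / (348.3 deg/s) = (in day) 4.41e-10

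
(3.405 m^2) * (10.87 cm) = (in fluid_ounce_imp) 1.303e+04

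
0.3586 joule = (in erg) 3.586e+06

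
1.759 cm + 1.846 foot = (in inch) 22.84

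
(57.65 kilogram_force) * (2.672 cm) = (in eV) 9.429e+19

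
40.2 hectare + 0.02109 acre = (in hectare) 40.21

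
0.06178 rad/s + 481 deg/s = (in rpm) 80.76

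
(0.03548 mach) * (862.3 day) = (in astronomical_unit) 0.006017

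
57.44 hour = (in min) 3446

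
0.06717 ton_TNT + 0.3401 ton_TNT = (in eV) 1.064e+28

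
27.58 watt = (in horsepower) 0.03699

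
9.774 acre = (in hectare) 3.955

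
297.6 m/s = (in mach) 0.874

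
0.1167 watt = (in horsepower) 0.0001565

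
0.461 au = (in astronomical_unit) 0.461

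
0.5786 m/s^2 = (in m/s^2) 0.5786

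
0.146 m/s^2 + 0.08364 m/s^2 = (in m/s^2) 0.2296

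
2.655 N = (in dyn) 2.655e+05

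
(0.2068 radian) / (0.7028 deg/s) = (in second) 16.86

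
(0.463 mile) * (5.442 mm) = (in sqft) 43.65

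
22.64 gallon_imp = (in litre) 102.9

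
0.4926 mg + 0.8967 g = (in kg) 0.0008972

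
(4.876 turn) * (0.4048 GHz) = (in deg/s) 7.106e+11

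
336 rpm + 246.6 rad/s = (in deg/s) 1.615e+04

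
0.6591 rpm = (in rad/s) 0.06902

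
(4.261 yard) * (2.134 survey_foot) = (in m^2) 2.534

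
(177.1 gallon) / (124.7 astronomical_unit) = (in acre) 8.88e-18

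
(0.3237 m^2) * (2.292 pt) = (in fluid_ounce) 8.85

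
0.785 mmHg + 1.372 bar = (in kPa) 137.3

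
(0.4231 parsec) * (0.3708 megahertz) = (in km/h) 1.743e+22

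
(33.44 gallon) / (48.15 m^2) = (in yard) 0.002875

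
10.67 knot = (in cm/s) 548.9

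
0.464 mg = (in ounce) 1.637e-05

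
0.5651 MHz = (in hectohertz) 5651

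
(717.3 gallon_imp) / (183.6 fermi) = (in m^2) 1.776e+13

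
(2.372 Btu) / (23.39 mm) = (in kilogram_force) 1.091e+04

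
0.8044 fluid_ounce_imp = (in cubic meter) 2.286e-05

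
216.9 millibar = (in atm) 0.2141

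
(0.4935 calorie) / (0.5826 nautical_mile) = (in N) 0.001914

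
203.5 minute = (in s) 1.221e+04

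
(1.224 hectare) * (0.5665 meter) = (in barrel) 4.361e+04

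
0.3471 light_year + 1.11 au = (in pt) 9.309e+18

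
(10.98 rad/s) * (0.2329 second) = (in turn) 0.407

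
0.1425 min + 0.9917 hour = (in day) 0.04142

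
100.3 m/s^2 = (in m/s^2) 100.3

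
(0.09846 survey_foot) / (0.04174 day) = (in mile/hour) 1.862e-05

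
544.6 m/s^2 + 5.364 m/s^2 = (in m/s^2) 550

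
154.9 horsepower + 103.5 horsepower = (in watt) 1.927e+05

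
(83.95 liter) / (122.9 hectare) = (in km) 6.831e-11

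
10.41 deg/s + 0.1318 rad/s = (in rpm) 2.994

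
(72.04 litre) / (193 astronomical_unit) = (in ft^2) 2.686e-14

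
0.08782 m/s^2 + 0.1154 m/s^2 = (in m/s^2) 0.2032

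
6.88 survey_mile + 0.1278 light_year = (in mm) 1.209e+18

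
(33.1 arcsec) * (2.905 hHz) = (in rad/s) 0.04662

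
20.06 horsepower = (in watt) 1.496e+04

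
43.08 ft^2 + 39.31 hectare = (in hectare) 39.31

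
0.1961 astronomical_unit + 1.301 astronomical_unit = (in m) 2.24e+11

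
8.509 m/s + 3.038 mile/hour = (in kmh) 35.52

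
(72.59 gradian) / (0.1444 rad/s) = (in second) 7.896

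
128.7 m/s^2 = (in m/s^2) 128.7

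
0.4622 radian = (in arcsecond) 9.534e+04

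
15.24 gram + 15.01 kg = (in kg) 15.03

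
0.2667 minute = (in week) 2.646e-05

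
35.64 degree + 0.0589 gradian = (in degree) 35.69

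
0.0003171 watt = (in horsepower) 4.252e-07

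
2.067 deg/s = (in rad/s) 0.03608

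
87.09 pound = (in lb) 87.09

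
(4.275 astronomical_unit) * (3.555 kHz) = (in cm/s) 2.274e+17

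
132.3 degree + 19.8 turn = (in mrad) 1.267e+05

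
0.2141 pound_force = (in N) 0.9524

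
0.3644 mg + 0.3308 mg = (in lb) 1.533e-06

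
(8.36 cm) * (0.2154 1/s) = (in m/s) 0.01801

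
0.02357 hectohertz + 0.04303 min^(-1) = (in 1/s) 2.358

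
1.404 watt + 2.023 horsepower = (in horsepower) 2.025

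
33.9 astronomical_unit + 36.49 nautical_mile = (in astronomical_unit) 33.9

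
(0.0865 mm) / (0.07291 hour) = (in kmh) 1.186e-06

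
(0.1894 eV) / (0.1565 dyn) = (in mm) 1.939e-11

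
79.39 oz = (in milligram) 2.251e+06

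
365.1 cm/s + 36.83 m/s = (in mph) 90.55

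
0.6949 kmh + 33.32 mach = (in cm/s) 1.135e+06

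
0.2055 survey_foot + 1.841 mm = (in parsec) 2.09e-18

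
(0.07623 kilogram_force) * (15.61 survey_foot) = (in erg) 3.557e+07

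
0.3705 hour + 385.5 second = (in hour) 0.4776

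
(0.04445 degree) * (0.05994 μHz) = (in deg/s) 2.664e-09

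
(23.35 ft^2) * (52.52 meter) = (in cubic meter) 113.9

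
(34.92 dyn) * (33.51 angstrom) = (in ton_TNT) 2.797e-22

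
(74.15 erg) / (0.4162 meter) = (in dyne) 1.782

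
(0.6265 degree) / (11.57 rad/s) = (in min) 1.575e-05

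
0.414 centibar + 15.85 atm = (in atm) 15.85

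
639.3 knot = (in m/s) 328.9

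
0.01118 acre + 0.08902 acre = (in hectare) 0.04055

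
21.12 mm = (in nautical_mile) 1.14e-05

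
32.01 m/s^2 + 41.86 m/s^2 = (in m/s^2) 73.87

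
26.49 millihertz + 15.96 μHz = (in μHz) 2.651e+04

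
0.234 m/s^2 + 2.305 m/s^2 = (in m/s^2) 2.539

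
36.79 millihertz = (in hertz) 0.03679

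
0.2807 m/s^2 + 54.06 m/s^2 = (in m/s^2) 54.34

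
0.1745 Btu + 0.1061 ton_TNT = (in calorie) 1.061e+08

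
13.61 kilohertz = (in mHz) 1.361e+07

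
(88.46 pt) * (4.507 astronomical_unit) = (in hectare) 2.104e+06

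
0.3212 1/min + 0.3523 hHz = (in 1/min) 2114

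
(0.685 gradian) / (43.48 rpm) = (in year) 7.494e-11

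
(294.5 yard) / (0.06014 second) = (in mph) 1.002e+04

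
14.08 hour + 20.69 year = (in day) 7552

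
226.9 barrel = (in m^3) 36.07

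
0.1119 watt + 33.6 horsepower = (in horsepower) 33.6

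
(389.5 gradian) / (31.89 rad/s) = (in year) 6.084e-09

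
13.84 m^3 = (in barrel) 87.05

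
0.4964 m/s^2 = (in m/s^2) 0.4964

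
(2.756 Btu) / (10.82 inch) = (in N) 1.058e+04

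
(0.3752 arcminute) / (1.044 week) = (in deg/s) 9.904e-09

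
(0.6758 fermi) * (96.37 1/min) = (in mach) 3.188e-18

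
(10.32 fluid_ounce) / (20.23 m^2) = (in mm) 0.01509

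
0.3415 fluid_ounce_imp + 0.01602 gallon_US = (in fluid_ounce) 2.379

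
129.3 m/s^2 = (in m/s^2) 129.3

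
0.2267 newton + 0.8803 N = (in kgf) 0.1129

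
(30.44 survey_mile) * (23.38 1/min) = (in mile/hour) 4.27e+04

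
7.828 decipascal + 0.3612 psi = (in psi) 0.3613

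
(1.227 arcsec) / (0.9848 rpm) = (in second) 5.768e-05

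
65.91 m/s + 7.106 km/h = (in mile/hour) 151.9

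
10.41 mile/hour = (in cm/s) 465.4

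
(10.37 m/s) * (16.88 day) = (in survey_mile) 9398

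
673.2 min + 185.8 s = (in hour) 11.27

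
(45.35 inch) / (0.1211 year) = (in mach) 8.858e-10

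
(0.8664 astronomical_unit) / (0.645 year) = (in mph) 1.425e+04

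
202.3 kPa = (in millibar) 2023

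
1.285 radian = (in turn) 0.2045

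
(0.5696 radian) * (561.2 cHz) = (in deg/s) 183.2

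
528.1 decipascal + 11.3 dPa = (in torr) 0.4046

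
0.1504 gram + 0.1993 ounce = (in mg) 5800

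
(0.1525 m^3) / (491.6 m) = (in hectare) 3.102e-08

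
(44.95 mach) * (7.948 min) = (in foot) 2.395e+07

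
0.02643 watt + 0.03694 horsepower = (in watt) 27.57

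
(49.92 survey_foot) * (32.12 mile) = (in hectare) 78.65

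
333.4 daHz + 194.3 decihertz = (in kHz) 3.353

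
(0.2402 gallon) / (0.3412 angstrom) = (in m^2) 2.665e+07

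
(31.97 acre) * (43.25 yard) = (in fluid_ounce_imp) 1.801e+11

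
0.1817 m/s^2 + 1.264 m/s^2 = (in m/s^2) 1.446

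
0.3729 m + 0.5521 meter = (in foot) 3.035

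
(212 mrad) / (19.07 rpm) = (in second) 0.1062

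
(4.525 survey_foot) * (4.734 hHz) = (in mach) 1.918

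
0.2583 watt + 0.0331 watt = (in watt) 0.2914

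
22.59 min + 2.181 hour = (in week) 0.01522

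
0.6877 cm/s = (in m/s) 0.006877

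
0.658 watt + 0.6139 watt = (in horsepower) 0.001706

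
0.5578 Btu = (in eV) 3.673e+21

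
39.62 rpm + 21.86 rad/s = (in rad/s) 26.01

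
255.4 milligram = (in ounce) 0.009009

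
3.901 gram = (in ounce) 0.1376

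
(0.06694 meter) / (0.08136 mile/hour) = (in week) 3.043e-06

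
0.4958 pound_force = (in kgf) 0.2249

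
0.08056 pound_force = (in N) 0.3583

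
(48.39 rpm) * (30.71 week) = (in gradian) 5.992e+09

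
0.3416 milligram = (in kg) 3.416e-07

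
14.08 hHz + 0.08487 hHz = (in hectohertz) 14.16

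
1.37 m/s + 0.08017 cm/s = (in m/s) 1.371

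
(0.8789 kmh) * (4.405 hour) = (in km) 3.872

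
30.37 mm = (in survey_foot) 0.09964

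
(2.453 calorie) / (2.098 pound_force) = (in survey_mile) 0.0006834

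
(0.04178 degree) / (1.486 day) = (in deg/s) 3.254e-07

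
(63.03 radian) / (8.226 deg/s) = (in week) 0.0007259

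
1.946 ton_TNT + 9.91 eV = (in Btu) 7.717e+06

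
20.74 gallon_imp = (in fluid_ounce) 3188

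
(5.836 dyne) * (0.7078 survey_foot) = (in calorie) 3.009e-06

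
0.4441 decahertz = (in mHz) 4441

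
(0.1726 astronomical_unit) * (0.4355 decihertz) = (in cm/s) 1.124e+11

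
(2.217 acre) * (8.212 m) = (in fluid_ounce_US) 2.491e+09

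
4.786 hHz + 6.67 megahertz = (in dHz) 6.67e+07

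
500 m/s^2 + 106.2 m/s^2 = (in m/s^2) 606.2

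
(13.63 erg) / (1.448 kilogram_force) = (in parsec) 3.111e-24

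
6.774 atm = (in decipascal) 6.864e+06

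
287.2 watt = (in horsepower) 0.3851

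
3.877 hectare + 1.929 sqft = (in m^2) 3.877e+04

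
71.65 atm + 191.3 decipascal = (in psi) 1053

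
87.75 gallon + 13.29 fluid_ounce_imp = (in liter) 332.5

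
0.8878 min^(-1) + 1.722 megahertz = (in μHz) 1.722e+12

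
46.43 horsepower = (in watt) 3.462e+04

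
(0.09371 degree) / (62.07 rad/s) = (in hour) 7.319e-09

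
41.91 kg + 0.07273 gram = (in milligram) 4.191e+07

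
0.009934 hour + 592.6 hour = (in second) 2.133e+06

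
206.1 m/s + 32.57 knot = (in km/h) 802.3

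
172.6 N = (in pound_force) 38.8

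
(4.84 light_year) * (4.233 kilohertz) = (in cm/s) 1.938e+22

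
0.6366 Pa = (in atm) 6.283e-06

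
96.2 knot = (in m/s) 49.49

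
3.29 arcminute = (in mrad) 0.957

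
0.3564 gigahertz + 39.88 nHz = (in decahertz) 3.564e+07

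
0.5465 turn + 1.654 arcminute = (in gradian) 218.6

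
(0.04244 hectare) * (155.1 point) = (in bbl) 146.1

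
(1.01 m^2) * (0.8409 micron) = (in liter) 0.0008493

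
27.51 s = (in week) 4.549e-05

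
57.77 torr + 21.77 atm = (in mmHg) 1.66e+04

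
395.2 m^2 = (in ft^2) 4254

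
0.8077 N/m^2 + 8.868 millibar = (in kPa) 0.8876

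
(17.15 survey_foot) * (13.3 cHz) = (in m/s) 0.6952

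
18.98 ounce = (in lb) 1.186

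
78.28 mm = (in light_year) 8.274e-18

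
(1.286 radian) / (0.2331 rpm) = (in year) 1.671e-06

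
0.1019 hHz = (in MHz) 1.019e-05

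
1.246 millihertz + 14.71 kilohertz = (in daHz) 1471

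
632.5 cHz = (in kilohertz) 0.006325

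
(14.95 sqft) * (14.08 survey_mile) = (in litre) 3.147e+07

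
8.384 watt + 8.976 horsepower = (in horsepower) 8.987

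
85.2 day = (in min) 1.227e+05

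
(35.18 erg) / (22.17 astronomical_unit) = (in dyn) 1.061e-13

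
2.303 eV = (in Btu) 3.497e-22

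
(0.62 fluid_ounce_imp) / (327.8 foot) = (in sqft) 1.898e-06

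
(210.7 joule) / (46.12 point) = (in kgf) 1321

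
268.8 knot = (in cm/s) 1.383e+04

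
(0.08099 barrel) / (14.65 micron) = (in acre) 0.2172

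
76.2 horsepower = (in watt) 5.682e+04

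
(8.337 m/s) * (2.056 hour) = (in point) 1.749e+08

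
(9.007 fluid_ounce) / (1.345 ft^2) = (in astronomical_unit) 1.425e-14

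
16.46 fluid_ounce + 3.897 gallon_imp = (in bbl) 0.1145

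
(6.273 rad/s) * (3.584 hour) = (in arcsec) 1.669e+10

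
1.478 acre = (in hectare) 0.5981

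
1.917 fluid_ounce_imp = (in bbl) 0.0003426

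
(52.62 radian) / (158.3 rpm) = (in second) 3.174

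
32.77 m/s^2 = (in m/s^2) 32.77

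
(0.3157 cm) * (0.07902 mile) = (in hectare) 4.015e-05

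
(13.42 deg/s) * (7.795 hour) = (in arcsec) 1.356e+09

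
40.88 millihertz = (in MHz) 4.088e-08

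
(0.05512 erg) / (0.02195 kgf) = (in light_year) 2.707e-24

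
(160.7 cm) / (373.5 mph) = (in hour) 2.673e-06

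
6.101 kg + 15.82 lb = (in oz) 468.3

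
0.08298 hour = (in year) 9.473e-06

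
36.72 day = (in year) 0.1006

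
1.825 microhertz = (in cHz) 0.0001825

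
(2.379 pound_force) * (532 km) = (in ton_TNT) 0.001346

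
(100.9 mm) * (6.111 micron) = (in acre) 1.524e-10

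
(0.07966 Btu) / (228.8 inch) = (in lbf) 3.251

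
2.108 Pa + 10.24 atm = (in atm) 10.24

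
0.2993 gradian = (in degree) 0.2694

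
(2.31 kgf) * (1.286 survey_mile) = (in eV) 2.926e+23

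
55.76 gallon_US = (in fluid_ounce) 7137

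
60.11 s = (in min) 1.002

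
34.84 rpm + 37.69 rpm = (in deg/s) 435.2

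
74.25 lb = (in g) 3.368e+04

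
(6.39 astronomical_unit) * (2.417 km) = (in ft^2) 2.487e+16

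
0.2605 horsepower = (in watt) 194.3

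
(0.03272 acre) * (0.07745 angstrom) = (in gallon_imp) 2.256e-07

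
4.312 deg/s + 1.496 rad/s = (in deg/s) 90.03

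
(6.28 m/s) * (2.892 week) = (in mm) 1.098e+10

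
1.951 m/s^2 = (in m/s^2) 1.951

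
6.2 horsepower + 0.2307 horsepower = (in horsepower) 6.431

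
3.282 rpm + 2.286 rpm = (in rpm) 5.568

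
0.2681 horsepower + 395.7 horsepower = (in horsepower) 396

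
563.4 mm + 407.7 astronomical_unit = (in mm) 6.099e+16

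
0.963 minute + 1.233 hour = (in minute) 74.94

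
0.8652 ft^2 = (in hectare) 8.038e-06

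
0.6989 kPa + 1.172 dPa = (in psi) 0.1014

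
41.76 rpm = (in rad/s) 4.373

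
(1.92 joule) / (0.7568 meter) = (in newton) 2.537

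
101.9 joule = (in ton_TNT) 2.435e-08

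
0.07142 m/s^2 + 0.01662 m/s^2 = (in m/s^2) 0.08804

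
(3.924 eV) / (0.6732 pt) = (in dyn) 2.647e-10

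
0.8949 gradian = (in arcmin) 48.32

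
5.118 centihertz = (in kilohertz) 5.118e-05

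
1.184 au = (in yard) 1.937e+11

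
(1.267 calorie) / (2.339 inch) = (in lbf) 20.06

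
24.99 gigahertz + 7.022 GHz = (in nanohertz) 3.201e+19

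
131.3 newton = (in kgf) 13.39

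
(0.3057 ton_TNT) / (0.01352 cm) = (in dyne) 9.46e+17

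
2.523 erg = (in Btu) 2.391e-10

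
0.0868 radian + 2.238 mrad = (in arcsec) 1.837e+04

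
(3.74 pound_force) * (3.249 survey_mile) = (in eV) 5.429e+23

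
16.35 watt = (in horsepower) 0.02193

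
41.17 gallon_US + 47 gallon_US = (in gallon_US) 88.17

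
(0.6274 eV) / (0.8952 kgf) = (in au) 7.654e-32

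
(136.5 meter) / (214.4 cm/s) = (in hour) 0.01769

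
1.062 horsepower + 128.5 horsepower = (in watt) 9.661e+04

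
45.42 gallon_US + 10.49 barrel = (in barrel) 11.57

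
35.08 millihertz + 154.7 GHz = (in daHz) 1.547e+10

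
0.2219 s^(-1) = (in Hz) 0.2219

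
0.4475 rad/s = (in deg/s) 25.64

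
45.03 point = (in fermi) 1.589e+13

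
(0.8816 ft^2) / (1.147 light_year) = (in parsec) 2.446e-34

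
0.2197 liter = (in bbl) 0.001382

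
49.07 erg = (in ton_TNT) 1.173e-15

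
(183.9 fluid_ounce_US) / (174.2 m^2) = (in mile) 1.94e-08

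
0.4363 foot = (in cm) 13.3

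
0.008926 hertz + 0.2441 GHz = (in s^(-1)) 2.441e+08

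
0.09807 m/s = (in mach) 0.000288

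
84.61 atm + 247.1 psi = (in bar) 102.8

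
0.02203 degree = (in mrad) 0.3845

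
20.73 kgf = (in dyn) 2.033e+07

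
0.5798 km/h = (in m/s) 0.1611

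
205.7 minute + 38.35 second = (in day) 0.1433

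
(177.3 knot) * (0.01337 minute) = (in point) 2.074e+05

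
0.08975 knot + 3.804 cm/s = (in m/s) 0.08421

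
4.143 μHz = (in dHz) 4.143e-05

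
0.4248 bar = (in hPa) 424.8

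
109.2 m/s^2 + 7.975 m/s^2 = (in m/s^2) 117.2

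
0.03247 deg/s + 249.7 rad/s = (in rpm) 2384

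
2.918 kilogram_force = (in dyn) 2.862e+06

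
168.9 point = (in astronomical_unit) 3.983e-13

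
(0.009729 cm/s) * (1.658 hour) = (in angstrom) 5.807e+09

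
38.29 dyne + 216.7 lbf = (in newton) 963.9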